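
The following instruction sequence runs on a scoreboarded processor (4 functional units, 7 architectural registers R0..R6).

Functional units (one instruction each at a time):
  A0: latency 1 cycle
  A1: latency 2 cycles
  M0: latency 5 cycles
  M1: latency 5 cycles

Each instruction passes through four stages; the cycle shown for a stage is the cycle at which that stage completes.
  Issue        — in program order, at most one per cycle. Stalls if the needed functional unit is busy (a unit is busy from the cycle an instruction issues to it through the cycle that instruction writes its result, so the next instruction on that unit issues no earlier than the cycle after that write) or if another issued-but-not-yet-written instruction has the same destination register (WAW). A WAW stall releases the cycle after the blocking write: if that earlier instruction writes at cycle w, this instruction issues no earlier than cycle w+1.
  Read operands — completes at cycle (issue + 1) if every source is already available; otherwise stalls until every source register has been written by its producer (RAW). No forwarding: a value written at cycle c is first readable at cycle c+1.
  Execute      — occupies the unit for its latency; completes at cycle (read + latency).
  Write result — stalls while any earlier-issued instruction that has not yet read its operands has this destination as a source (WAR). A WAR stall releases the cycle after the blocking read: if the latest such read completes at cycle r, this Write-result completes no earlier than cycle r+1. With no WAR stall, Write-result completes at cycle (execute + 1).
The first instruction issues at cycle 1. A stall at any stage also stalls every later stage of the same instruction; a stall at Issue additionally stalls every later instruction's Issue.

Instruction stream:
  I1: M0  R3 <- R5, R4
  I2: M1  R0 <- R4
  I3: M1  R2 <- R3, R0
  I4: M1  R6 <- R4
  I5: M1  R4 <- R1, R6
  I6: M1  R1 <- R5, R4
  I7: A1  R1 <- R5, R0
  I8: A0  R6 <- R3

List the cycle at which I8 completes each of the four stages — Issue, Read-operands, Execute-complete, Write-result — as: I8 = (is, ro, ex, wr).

I8 = (43, 44, 45, 46)

I1  is:1  ro:2  ex:7  wr:8
I2  is:2  ro:3  ex:8  wr:9
I3  is:10  ro:11  ex:16  wr:17  — struct: M1 busy until I2 writes@9
I4  is:18  ro:19  ex:24  wr:25  — struct: M1 busy until I3 writes@17
I5  is:26  ro:27  ex:32  wr:33  — struct: M1 busy until I4 writes@25
I6  is:34  ro:35  ex:40  wr:41  — struct: M1 busy until I5 writes@33
I7  is:42  ro:43  ex:45  wr:46  — WAW R1: wait I6 write@41
I8  is:43  ro:44  ex:45  wr:46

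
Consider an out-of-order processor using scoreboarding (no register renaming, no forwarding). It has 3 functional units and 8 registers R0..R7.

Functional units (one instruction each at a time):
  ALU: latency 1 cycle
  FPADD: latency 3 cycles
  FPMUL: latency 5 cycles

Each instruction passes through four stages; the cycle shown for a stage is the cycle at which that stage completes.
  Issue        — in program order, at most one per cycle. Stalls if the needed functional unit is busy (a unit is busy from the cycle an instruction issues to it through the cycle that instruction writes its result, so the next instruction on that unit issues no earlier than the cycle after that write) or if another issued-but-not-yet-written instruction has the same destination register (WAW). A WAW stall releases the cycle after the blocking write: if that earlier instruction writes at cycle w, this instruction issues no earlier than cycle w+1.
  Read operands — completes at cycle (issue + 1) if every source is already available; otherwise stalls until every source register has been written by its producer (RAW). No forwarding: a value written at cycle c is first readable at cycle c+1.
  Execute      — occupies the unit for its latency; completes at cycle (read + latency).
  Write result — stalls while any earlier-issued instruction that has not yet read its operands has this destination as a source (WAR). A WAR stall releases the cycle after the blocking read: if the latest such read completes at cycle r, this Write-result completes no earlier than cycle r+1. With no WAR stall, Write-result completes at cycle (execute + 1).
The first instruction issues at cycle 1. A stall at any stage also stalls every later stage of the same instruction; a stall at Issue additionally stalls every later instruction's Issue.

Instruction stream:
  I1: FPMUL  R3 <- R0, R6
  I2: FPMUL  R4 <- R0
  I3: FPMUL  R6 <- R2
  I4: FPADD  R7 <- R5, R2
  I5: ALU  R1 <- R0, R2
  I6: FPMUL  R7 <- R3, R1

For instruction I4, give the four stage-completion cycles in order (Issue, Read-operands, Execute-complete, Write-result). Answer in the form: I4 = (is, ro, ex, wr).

I1: IS=1 RO=2 EX=7 WR=8
I2: IS=9 RO=10 EX=15 WR=16  [struct: FPMUL busy until I1 writes@8]
I3: IS=17 RO=18 EX=23 WR=24  [struct: FPMUL busy until I2 writes@16]
I4: IS=18 RO=19 EX=22 WR=23
I5: IS=19 RO=20 EX=21 WR=22
I6: IS=25 RO=26 EX=31 WR=32  [struct: FPMUL busy until I3 writes@24]

I4 = (18, 19, 22, 23)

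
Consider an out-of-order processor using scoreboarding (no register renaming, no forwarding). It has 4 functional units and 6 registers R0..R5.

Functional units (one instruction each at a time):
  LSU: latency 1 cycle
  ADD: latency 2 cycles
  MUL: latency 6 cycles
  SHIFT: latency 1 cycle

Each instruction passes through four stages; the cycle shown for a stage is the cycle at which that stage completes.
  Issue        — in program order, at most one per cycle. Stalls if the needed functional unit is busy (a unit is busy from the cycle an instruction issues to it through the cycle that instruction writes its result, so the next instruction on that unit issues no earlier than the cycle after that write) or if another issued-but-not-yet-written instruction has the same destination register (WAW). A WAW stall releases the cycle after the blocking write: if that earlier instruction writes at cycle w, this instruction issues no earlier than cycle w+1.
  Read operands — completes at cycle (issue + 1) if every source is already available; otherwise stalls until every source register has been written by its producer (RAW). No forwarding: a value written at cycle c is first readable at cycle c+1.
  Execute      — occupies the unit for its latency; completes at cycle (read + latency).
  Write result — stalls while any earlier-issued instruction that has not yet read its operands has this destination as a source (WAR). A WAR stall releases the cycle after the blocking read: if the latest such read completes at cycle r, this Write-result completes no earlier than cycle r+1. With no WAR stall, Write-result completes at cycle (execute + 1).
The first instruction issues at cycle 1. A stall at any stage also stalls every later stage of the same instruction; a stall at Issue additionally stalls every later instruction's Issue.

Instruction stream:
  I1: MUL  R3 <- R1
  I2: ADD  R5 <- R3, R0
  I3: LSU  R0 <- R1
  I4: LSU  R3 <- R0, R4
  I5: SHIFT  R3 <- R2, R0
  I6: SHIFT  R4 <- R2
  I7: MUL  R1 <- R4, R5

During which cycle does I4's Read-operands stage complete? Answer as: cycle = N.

1) issue 1, read 2, done 8, write 9
2) issue 2, read 10, done 12, write 13  <RAW R3: wait I1 write@9>
3) issue 3, read 4, done 5, write 11  <WAR R0: wait I2 read@10>
4) issue 12, read 13, done 14, write 15  <struct: LSU busy until I3 writes@11>
5) issue 16, read 17, done 18, write 19  <WAW R3: wait I4 write@15>
6) issue 20, read 21, done 22, write 23  <struct: SHIFT busy until I5 writes@19>
7) issue 21, read 24, done 30, write 31  <RAW R4: wait I6 write@23>

cycle = 13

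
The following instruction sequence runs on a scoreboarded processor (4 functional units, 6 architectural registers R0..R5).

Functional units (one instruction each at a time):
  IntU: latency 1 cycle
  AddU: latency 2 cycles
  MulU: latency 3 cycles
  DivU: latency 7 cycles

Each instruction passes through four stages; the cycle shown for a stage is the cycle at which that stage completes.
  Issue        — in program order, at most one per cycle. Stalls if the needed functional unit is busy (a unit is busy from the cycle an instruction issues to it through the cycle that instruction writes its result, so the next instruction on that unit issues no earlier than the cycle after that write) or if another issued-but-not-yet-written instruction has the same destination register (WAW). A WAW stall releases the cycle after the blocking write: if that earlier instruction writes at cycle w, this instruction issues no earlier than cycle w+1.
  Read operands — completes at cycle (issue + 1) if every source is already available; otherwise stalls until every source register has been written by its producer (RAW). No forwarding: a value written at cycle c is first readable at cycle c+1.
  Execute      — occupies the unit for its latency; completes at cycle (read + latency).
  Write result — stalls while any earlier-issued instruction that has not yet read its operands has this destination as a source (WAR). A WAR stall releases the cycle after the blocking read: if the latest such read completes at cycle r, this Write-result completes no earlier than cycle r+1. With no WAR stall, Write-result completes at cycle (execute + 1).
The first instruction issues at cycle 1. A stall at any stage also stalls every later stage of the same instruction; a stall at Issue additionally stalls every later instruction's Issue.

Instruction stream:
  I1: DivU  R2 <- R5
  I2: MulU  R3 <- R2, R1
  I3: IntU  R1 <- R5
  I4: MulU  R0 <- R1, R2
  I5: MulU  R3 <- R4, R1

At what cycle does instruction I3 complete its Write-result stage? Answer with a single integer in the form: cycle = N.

cycle = 12

t=1  I1 dispatched to DivU
t=2  I1 operands ready · I2 dispatched to MulU
t=3  I3 dispatched to IntU
t=4  I3 operands ready
t=5  I3 complete
t=9  I1 complete
t=10  R2←I1
t=11  I2 operands ready
t=12  R1←I3
t=14  I2 complete
t=15  R3←I2
t=16  I4 dispatched to MulU
t=17  I4 operands ready
t=20  I4 complete
t=21  R0←I4
t=22  I5 dispatched to MulU
t=23  I5 operands ready
t=26  I5 complete
t=27  R3←I5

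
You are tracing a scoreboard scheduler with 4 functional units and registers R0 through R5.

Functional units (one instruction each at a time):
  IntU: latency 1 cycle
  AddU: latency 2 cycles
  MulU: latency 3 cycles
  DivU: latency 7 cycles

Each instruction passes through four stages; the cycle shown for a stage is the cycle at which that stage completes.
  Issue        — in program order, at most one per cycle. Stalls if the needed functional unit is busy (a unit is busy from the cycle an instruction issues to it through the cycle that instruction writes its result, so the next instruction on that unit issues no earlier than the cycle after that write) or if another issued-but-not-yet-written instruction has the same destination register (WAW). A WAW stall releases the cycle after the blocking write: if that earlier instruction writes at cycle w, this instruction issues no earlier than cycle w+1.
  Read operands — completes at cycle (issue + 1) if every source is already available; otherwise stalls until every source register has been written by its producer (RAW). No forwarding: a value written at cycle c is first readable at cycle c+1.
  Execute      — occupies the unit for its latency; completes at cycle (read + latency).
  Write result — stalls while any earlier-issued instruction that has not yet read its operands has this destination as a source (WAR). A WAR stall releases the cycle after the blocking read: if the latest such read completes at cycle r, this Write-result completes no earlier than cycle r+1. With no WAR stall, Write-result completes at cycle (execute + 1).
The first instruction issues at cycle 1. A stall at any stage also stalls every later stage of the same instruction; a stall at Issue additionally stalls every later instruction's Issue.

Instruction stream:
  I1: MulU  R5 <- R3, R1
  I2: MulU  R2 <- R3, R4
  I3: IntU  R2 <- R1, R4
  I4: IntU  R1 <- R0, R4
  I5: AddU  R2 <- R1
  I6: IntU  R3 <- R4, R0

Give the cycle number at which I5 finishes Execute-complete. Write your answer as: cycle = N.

cycle = 23

cycle 1: I1→MulU
cycle 2: I1 RO
cycle 5: I1 EX
cycle 6: I1 WR R5
cycle 7: I2→MulU
cycle 8: I2 RO
cycle 11: I2 EX
cycle 12: I2 WR R2
cycle 13: I3→IntU
cycle 14: I3 RO
cycle 15: I3 EX
cycle 16: I3 WR R2
cycle 17: I4→IntU
cycle 18: I4 RO, I5→AddU
cycle 19: I4 EX
cycle 20: I4 WR R1
cycle 21: I5 RO, I6→IntU
cycle 22: I6 RO
cycle 23: I5 EX, I6 EX
cycle 24: I5 WR R2, I6 WR R3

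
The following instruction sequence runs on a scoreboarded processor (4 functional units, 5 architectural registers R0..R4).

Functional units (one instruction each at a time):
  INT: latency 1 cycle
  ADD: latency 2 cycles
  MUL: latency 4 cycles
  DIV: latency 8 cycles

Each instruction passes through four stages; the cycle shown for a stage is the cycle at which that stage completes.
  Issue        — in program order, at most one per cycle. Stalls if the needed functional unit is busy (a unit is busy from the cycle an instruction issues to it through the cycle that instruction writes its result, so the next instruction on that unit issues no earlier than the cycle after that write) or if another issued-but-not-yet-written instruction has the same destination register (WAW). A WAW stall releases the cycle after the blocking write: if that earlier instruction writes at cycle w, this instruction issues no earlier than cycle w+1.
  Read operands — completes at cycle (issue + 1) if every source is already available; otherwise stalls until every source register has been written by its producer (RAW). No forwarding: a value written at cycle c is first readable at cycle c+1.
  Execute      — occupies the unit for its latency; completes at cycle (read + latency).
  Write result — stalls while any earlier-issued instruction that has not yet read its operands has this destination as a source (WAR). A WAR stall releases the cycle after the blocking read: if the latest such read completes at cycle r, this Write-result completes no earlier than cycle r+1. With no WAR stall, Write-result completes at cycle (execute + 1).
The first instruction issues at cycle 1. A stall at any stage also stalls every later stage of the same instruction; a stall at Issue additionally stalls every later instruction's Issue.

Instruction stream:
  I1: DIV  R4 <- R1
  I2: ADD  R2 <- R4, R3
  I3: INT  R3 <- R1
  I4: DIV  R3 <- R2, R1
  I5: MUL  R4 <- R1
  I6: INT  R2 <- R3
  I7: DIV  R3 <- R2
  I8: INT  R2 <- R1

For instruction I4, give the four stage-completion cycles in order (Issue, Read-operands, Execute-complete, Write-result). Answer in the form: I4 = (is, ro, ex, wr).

I4 = (14, 16, 24, 25)

t=1  I1 dispatched to DIV
t=2  I1 operands ready | I2 dispatched to ADD
t=3  I3 dispatched to INT
t=4  I3 operands ready
t=5  I3 complete
t=10  I1 complete
t=11  R4←I1
t=12  I2 operands ready
t=13  R3←I3
t=14  I2 complete | I4 dispatched to DIV
t=15  R2←I2 | I5 dispatched to MUL
t=16  I4 operands ready | I5 operands ready | I6 dispatched to INT
t=20  I5 complete
t=21  R4←I5
t=24  I4 complete
t=25  R3←I4
t=26  I6 operands ready | I7 dispatched to DIV
t=27  I6 complete
t=28  R2←I6
t=29  I7 operands ready | I8 dispatched to INT
t=30  I8 operands ready
t=31  I8 complete
t=32  R2←I8
t=37  I7 complete
t=38  R3←I7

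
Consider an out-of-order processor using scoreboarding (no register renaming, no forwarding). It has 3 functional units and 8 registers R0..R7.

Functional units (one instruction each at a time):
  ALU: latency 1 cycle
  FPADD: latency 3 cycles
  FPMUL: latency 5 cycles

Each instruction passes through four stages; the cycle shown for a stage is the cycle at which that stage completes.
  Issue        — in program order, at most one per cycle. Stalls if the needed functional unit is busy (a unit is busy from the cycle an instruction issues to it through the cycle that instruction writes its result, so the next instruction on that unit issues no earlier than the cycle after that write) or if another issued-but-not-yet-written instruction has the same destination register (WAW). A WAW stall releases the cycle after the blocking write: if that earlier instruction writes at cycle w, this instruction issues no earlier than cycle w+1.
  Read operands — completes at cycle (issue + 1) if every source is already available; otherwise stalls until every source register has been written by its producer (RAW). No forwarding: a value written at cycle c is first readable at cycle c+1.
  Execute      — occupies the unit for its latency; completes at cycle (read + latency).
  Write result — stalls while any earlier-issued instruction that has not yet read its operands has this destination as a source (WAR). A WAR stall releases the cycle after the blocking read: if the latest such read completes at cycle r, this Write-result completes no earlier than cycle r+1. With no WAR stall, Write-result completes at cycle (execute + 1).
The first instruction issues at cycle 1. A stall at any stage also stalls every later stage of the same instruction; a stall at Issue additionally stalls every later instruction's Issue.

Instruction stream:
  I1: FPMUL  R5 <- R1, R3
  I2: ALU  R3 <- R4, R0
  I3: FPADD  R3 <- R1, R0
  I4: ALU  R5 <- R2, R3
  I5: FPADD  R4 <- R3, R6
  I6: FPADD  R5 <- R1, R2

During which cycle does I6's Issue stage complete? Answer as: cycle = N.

I1  is:1  ro:2  ex:7  wr:8
I2  is:2  ro:3  ex:4  wr:5
I3  is:6  ro:7  ex:10  wr:11  — WAW R3: wait I2 write@5
I4  is:9  ro:12  ex:13  wr:14  — WAW R5: wait I1 write@8, RAW R3: wait I3 write@11
I5  is:12  ro:13  ex:16  wr:17  — struct: FPADD busy until I3 writes@11
I6  is:18  ro:19  ex:22  wr:23  — struct: FPADD busy until I5 writes@17

cycle = 18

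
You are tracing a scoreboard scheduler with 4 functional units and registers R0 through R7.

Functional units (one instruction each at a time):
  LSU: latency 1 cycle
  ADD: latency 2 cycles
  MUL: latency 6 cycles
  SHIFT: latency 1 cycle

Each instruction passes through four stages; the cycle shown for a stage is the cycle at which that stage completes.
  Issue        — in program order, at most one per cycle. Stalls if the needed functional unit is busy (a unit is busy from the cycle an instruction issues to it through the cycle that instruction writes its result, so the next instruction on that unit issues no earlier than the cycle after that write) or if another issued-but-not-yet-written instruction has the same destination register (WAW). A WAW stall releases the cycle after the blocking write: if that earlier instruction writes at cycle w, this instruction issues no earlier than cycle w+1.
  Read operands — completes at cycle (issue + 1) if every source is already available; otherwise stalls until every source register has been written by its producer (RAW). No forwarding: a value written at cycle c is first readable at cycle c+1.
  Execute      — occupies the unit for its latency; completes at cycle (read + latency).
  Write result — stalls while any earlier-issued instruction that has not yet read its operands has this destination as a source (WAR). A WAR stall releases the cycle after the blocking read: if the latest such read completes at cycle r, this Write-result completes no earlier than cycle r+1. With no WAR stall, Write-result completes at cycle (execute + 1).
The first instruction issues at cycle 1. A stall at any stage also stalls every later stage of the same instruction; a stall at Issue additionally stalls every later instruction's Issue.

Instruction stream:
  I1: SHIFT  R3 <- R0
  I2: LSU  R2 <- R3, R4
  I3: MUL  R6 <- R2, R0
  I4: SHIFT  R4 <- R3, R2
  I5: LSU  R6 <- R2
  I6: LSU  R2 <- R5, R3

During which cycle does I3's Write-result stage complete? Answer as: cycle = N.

t=1  I1→SHIFT
t=2  I1 RO · I2→LSU
t=3  I1 EX · I3→MUL
t=4  I1 WR R3
t=5  I2 RO · I4→SHIFT
t=6  I2 EX
t=7  I2 WR R2
t=8  I3 RO · I4 RO
t=9  I4 EX
t=10  I4 WR R4
t=14  I3 EX
t=15  I3 WR R6
t=16  I5→LSU
t=17  I5 RO
t=18  I5 EX
t=19  I5 WR R6
t=20  I6→LSU
t=21  I6 RO
t=22  I6 EX
t=23  I6 WR R2

cycle = 15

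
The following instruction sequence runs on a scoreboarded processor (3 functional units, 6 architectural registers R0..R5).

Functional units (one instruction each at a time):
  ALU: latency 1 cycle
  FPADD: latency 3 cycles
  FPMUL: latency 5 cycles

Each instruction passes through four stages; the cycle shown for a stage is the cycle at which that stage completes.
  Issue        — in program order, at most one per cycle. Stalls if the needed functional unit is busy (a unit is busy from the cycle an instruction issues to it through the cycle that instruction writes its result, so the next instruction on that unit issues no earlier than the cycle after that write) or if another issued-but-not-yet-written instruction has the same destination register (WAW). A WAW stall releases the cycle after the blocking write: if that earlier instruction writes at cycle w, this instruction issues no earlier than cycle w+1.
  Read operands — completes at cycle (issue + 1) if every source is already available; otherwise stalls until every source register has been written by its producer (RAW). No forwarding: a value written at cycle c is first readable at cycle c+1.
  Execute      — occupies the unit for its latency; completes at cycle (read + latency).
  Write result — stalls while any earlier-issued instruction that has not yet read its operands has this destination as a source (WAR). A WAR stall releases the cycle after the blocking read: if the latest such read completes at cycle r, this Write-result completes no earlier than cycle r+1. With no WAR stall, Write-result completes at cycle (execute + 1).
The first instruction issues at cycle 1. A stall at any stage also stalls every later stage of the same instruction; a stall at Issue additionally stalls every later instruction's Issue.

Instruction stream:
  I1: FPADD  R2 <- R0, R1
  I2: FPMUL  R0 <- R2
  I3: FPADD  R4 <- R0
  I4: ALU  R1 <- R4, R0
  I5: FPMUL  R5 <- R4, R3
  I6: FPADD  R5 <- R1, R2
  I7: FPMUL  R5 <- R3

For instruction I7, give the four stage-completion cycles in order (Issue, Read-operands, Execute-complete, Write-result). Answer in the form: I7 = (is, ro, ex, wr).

cycle 1: issue I1 (FPADD)
cycle 2: I1 read-ops · issue I2 (FPMUL)
cycle 5: I1 finished on FPADD
cycle 6: I1→R2
cycle 7: I2 read-ops · issue I3 (FPADD)
cycle 8: issue I4 (ALU)
cycle 12: I2 finished on FPMUL
cycle 13: I2→R0
cycle 14: I3 read-ops · issue I5 (FPMUL)
cycle 17: I3 finished on FPADD
cycle 18: I3→R4
cycle 19: I4 read-ops · I5 read-ops
cycle 20: I4 finished on ALU
cycle 21: I4→R1
cycle 24: I5 finished on FPMUL
cycle 25: I5→R5
cycle 26: issue I6 (FPADD)
cycle 27: I6 read-ops
cycle 30: I6 finished on FPADD
cycle 31: I6→R5
cycle 32: issue I7 (FPMUL)
cycle 33: I7 read-ops
cycle 38: I7 finished on FPMUL
cycle 39: I7→R5

I7 = (32, 33, 38, 39)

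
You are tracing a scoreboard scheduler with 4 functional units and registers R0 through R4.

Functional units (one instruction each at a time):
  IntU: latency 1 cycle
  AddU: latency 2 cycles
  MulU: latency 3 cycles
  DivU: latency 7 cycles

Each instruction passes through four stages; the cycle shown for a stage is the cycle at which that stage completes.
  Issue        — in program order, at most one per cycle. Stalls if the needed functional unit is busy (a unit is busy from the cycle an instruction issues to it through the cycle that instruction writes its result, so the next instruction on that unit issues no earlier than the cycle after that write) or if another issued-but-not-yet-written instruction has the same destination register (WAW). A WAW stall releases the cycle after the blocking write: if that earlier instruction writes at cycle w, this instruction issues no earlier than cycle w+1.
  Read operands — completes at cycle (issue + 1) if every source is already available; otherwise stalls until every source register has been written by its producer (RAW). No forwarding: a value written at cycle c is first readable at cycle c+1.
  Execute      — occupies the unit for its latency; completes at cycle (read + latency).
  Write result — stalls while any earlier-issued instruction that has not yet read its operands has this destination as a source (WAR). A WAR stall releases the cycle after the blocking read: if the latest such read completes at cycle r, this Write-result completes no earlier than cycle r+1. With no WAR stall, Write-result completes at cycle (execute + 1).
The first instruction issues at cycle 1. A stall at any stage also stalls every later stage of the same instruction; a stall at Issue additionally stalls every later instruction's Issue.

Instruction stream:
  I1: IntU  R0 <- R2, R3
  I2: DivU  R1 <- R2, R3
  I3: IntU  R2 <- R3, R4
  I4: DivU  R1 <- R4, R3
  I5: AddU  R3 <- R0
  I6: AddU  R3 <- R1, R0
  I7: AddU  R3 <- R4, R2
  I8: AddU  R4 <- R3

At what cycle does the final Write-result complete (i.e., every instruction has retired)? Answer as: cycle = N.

[1] I1 issues→IntU
[2] I1 reads · I2 issues→DivU
[3] I1 exec-done · I2 reads
[4] I1 writes R0
[5] I3 issues→IntU
[6] I3 reads
[7] I3 exec-done
[8] I3 writes R2
[10] I2 exec-done
[11] I2 writes R1
[12] I4 issues→DivU
[13] I4 reads · I5 issues→AddU
[14] I5 reads
[16] I5 exec-done
[17] I5 writes R3
[18] I6 issues→AddU
[20] I4 exec-done
[21] I4 writes R1
[22] I6 reads
[24] I6 exec-done
[25] I6 writes R3
[26] I7 issues→AddU
[27] I7 reads
[29] I7 exec-done
[30] I7 writes R3
[31] I8 issues→AddU
[32] I8 reads
[34] I8 exec-done
[35] I8 writes R4

cycle = 35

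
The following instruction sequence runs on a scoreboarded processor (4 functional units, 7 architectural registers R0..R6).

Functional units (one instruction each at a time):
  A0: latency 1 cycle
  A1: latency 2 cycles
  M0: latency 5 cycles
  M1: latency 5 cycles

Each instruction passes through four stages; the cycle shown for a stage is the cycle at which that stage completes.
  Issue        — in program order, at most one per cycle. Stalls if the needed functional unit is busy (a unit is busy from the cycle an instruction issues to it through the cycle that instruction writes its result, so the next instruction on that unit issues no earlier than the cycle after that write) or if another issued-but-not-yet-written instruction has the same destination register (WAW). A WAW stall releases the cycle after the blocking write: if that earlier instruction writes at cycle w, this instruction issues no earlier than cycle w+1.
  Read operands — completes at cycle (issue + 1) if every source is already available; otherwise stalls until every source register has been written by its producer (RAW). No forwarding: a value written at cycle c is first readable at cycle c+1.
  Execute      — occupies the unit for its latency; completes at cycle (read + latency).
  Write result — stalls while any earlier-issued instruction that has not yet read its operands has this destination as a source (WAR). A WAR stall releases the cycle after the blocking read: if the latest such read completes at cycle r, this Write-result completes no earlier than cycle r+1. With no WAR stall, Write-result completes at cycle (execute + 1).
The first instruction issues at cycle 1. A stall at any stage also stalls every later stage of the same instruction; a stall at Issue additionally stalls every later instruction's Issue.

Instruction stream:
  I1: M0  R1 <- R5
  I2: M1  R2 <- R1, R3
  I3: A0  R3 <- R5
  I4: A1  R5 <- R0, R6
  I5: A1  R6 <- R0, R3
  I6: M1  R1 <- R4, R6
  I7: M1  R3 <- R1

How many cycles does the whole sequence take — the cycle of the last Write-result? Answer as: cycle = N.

cycle = 31

[1] I1→M0
[2] I1 RO · I2→M1
[3] I3→A0
[4] I3 RO · I4→A1
[5] I3 EX · I4 RO
[7] I1 EX · I4 EX
[8] I1 WR R1 · I4 WR R5
[9] I2 RO · I5→A1
[10] I3 WR R3
[11] I5 RO
[13] I5 EX
[14] I2 EX · I5 WR R6
[15] I2 WR R2
[16] I6→M1
[17] I6 RO
[22] I6 EX
[23] I6 WR R1
[24] I7→M1
[25] I7 RO
[30] I7 EX
[31] I7 WR R3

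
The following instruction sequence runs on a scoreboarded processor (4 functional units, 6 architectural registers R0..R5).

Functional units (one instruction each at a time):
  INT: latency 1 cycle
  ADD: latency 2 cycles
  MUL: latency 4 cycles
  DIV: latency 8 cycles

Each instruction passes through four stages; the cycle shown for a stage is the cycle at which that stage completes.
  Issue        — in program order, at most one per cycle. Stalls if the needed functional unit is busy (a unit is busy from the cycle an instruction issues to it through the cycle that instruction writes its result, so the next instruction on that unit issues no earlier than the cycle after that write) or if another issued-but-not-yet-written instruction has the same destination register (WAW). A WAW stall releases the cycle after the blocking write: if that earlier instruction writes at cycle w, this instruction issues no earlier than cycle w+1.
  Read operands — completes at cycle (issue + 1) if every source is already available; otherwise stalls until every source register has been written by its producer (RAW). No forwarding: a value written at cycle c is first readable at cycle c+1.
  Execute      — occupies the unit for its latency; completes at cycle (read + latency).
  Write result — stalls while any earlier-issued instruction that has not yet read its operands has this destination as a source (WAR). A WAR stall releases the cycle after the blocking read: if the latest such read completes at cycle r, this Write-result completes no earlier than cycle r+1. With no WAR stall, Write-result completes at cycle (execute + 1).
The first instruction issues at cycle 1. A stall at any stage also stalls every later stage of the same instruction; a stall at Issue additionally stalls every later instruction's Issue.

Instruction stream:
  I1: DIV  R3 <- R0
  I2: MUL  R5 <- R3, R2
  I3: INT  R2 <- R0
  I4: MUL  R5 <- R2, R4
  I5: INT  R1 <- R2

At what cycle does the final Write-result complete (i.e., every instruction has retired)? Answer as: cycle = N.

cycle = 24

[1] issue I1 (DIV)
[2] I1 read-ops; issue I2 (MUL)
[3] issue I3 (INT)
[4] I3 read-ops
[5] I3 finished on INT
[10] I1 finished on DIV
[11] I1→R3
[12] I2 read-ops
[13] I3→R2
[16] I2 finished on MUL
[17] I2→R5
[18] issue I4 (MUL)
[19] I4 read-ops; issue I5 (INT)
[20] I5 read-ops
[21] I5 finished on INT
[22] I5→R1
[23] I4 finished on MUL
[24] I4→R5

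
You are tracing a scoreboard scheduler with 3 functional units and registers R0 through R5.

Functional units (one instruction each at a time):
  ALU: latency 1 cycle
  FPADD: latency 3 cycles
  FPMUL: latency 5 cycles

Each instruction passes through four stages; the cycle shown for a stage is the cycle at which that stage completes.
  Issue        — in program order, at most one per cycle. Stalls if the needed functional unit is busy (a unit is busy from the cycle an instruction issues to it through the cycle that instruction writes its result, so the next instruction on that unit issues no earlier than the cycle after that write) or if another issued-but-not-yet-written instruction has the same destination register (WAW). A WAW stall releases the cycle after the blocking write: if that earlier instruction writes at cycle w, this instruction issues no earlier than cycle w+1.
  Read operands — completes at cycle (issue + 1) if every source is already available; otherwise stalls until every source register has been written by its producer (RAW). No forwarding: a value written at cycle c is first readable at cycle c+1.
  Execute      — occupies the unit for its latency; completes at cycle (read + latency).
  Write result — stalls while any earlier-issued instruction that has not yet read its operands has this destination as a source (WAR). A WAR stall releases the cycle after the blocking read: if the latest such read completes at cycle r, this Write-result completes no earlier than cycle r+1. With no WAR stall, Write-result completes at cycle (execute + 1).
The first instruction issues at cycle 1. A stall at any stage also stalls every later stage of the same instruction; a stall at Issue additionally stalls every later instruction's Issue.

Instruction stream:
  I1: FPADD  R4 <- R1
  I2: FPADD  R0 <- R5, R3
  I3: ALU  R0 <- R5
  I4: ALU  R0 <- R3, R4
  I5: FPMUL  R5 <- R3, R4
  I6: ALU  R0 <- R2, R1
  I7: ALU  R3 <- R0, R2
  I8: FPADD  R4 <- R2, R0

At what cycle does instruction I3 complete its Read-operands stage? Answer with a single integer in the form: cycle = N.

  I1 | 1 | 2 | 5 | 6
  I2 | 7 | 8 | 11 | 12   struct: FPADD busy until I1 writes@6
  I3 | 13 | 14 | 15 | 16   WAW R0: wait I2 write@12
  I4 | 17 | 18 | 19 | 20   struct: ALU busy until I3 writes@16
  I5 | 18 | 19 | 24 | 25
  I6 | 21 | 22 | 23 | 24   struct: ALU busy until I4 writes@20
  I7 | 25 | 26 | 27 | 28   struct: ALU busy until I6 writes@24
  I8 | 26 | 27 | 30 | 31

cycle = 14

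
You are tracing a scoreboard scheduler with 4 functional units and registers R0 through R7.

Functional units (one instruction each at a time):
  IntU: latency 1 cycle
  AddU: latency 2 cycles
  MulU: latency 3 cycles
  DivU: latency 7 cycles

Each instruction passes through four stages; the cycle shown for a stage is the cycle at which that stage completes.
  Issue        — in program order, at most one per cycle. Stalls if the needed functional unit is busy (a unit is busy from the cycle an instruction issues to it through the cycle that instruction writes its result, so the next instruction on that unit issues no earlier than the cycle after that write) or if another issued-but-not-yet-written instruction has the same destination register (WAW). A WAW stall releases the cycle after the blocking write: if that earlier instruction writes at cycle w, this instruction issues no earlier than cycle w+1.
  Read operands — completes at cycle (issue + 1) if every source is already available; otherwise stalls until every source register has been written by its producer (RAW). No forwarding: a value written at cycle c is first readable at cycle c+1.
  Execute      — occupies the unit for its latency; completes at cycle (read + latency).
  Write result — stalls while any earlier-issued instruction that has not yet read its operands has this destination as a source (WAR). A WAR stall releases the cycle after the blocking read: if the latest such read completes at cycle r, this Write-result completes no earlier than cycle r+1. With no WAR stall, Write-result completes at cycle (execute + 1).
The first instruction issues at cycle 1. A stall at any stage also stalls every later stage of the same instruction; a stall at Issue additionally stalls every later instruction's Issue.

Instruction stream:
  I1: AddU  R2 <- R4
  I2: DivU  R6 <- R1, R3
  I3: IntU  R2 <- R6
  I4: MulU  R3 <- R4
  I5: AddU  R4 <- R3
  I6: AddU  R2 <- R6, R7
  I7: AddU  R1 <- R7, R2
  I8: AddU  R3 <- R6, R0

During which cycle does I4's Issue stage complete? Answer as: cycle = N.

I1  is:1  ro:2  ex:4  wr:5
I2  is:2  ro:3  ex:10  wr:11
I3  is:6  ro:12  ex:13  wr:14  — WAW R2: wait I1 write@5, RAW R6: wait I2 write@11
I4  is:7  ro:8  ex:11  wr:12
I5  is:8  ro:13  ex:15  wr:16  — RAW R3: wait I4 write@12
I6  is:17  ro:18  ex:20  wr:21  — struct: AddU busy until I5 writes@16
I7  is:22  ro:23  ex:25  wr:26  — struct: AddU busy until I6 writes@21
I8  is:27  ro:28  ex:30  wr:31  — struct: AddU busy until I7 writes@26

cycle = 7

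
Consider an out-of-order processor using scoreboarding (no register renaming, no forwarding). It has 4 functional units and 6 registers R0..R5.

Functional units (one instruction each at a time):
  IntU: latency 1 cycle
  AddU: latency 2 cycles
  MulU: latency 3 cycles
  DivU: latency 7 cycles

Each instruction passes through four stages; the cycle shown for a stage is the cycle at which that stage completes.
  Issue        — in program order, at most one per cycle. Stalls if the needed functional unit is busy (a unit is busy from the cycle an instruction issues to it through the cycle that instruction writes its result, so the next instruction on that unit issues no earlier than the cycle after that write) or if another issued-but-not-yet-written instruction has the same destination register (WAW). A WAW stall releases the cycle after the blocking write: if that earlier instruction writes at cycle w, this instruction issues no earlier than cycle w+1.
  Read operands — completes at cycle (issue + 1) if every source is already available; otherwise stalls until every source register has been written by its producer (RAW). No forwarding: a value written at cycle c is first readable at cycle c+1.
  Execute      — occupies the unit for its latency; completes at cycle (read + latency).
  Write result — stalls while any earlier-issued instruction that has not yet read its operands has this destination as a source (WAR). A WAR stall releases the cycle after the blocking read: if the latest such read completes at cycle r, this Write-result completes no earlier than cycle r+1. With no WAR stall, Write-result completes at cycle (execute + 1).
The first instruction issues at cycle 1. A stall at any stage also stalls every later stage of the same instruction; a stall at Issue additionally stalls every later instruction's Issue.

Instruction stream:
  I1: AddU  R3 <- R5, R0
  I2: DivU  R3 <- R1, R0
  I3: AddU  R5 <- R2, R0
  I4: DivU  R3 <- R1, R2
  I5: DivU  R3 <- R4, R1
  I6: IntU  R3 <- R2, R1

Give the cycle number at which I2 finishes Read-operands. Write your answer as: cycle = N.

cycle = 7

t=1  I1 dispatched to AddU
t=2  I1 operands ready
t=4  I1 complete
t=5  R3←I1
t=6  I2 dispatched to DivU
t=7  I2 operands ready; I3 dispatched to AddU
t=8  I3 operands ready
t=10  I3 complete
t=11  R5←I3
t=14  I2 complete
t=15  R3←I2
t=16  I4 dispatched to DivU
t=17  I4 operands ready
t=24  I4 complete
t=25  R3←I4
t=26  I5 dispatched to DivU
t=27  I5 operands ready
t=34  I5 complete
t=35  R3←I5
t=36  I6 dispatched to IntU
t=37  I6 operands ready
t=38  I6 complete
t=39  R3←I6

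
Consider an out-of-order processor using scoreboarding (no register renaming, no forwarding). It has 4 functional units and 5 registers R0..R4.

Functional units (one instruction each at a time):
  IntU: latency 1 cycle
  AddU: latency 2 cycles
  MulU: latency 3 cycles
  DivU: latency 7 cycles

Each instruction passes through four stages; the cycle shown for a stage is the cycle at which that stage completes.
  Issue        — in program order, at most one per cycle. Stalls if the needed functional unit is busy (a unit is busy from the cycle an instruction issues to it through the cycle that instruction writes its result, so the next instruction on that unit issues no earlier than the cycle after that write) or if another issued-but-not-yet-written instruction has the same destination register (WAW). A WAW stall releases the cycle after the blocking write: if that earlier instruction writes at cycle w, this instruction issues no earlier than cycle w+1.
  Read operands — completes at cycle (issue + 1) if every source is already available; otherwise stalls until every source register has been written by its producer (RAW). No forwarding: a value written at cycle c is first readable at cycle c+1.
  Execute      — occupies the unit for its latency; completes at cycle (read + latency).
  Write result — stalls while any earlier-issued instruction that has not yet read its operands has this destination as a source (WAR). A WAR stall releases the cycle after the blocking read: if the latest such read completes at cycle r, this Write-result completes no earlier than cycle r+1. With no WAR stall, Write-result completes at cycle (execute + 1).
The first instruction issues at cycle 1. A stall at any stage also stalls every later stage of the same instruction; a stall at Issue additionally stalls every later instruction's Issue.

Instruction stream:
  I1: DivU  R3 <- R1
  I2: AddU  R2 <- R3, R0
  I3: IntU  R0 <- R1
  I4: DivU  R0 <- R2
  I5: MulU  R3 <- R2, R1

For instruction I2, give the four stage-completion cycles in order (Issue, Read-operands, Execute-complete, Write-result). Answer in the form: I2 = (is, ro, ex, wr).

I2 = (2, 11, 13, 14)

c1: I1 dispatched to DivU
c2: I1 operands ready; I2 dispatched to AddU
c3: I3 dispatched to IntU
c4: I3 operands ready
c5: I3 complete
c9: I1 complete
c10: R3←I1
c11: I2 operands ready
c12: R0←I3
c13: I2 complete; I4 dispatched to DivU
c14: R2←I2; I5 dispatched to MulU
c15: I4 operands ready; I5 operands ready
c18: I5 complete
c19: R3←I5
c22: I4 complete
c23: R0←I4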